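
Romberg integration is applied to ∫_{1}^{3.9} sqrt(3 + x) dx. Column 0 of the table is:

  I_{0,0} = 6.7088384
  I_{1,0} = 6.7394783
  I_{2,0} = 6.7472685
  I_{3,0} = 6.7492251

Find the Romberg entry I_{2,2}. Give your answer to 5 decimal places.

I_{1,1} = (4·6.7394783 − 6.7088384) / 3 = 6.7496916
I_{2,1} = (4·6.7472685 − 6.7394783) / 3 = 6.7498652
I_{2,2} = 6.7498652 + (6.7498652 − 6.7496916)/15 = 6.7498768

6.74988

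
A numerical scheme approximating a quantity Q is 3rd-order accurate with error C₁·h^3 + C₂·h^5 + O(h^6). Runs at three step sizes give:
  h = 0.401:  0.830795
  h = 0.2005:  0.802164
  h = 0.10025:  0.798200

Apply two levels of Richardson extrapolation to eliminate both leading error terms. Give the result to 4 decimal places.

0.7976

First eliminate the h^3 term (factor 2^3 = 8):
  B₁ = (8·0.802164 − 0.830795)/7 = 0.798074
  B₂ = (8·0.798200 − 0.802164)/7 = 0.797634
Then eliminate the h^5 term (factor 2^5 = 32):
  (32·0.797634 − 0.798074)/31 = 0.797620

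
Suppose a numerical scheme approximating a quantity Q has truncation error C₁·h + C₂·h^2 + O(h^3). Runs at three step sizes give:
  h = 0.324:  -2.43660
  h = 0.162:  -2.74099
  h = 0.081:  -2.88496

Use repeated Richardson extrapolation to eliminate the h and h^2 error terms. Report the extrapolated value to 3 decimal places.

First eliminate the h term (factor 2^1 = 2):
  B₁ = (2·(-2.74099) − (-2.43660))/1 = -3.04538
  B₂ = (2·(-2.88496) − (-2.74099))/1 = -3.02893
Then eliminate the h^2 term (factor 2^2 = 4):
  (4·(-3.02893) − (-3.04538))/3 = -3.02345

-3.023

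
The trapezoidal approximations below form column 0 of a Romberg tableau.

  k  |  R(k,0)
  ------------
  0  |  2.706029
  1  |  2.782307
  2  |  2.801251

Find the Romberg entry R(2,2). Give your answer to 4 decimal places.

2.8076

Richardson extrapolation on the trapezoidal column (denominator 4−1=3):
R(1,1) = 2.782307 + (2.782307 − 2.706029)/3 = 2.807733
R(2,1) = (4·2.801251 − 2.782307) / 3 = 2.807566
R(2,2) = (16·2.807566 − 2.807733) / 15 = 2.807555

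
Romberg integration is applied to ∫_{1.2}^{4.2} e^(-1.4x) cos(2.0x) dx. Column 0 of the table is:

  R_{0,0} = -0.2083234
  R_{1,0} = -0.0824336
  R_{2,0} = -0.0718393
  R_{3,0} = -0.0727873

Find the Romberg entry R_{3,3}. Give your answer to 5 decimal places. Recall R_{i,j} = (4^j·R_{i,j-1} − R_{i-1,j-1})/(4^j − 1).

-0.07347

R_{1,1} = (4·(-0.0824336) − (-0.2083234)) / 3 = -0.0404703
R_{2,1} = (4·(-0.0718393) − (-0.0824336)) / 3 = -0.0683079
R_{3,1} = -0.0727873 + (-0.0727873 − (-0.0718393))/3 = -0.0731033
R_{2,2} = (16·(-0.0683079) − (-0.0404703)) / 15 = -0.0701637
R_{3,2} = (16·(-0.0731033) − (-0.0683079)) / 15 = -0.0734230
R_{3,3} = -0.0734230 + (-0.0734230 − (-0.0701637))/63 = -0.0734747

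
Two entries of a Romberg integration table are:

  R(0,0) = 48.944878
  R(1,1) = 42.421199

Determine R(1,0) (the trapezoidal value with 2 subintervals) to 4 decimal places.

From R(1,1) = (4·R(1,0) − R(0,0))/3, solve for R(1,0):
4·R(1,0) = 3·42.421199 + 48.944878 = 176.208475
R(1,0) = 44.052119

44.0521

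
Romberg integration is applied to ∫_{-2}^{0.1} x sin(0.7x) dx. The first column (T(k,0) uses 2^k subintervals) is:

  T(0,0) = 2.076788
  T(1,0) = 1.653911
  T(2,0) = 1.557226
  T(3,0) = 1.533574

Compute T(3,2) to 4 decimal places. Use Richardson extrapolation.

1.5257

T(2,1) = (4·1.557226 − 1.653911) / 3 = 1.524998
T(3,1) = (4·1.533574 − 1.557226) / 3 = 1.525690
T(3,2) = (16·1.525690 − 1.524998) / 15 = 1.525736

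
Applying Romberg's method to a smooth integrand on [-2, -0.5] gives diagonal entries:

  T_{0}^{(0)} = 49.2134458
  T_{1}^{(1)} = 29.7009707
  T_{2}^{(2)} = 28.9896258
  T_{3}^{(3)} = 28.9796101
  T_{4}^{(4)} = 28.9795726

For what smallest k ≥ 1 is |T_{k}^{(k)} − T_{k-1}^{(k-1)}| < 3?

|T_{1}^{(1)} − T_{0}^{(0)}| = 19.5124751 ≥ 3
|T_{2}^{(2)} − T_{1}^{(1)}| = 0.7113449 < 3

k = 2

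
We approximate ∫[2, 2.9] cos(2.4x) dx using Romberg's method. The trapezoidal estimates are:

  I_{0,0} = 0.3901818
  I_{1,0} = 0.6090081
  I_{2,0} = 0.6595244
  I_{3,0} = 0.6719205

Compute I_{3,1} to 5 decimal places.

0.67605

Richardson extrapolation on the trapezoidal column (denominator 4−1=3):
I_{3,1} = 0.6719205 + (0.6719205 − 0.6595244)/3 = 0.6760525
(Column j=1 coincides with Simpson's rule on the same nodes.)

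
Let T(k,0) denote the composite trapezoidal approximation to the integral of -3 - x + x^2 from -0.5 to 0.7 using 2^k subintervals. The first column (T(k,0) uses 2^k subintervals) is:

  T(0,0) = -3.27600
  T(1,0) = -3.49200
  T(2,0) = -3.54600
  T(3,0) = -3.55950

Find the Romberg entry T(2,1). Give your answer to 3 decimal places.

Richardson extrapolation on the trapezoidal column (denominator 4−1=3):
T(2,1) = -3.54600 + (-3.54600 − (-3.49200))/3 = -3.56400
(Column j=1 coincides with Simpson's rule on the same nodes.)

-3.564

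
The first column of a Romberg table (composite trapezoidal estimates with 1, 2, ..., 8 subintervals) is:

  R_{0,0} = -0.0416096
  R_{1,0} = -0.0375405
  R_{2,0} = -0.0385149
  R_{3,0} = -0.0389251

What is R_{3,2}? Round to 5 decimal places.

-0.03908

R_{2,1} = (4·(-0.0385149) − (-0.0375405)) / 3 = -0.0388397
R_{3,1} = -0.0389251 + (-0.0389251 − (-0.0385149))/3 = -0.0390618
R_{3,2} = (16·(-0.0390618) − (-0.0388397)) / 15 = -0.0390766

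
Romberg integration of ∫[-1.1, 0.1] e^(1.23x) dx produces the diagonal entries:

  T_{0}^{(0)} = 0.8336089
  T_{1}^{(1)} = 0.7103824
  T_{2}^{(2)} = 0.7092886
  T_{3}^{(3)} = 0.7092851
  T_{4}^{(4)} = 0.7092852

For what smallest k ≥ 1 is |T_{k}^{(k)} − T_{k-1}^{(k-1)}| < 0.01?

|T_{1}^{(1)} − T_{0}^{(0)}| = 0.1232265 ≥ 0.01
|T_{2}^{(2)} − T_{1}^{(1)}| = 0.0010938 < 0.01

k = 2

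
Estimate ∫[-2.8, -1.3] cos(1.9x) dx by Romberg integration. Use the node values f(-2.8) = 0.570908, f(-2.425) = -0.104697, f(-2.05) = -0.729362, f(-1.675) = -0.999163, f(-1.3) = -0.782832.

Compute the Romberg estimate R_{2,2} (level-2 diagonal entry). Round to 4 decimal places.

-0.7593

R_{0,0} (trapezoid, 1 panel, h=1.5000): -0.158943
R_{1,0} (trapezoid, 2 panels, h=0.7500): -0.626493
R_{2,0} (trapezoid, 4 panels, h=0.3750): -0.727194
R_{1,1} = -0.626493 + (-0.626493 − (-0.158943))/3 = -0.782343
R_{2,1} = -0.727194 + (-0.727194 − (-0.626493))/3 = -0.760761
R_{2,2} = -0.760761 + (-0.760761 − (-0.782343))/15 = -0.759322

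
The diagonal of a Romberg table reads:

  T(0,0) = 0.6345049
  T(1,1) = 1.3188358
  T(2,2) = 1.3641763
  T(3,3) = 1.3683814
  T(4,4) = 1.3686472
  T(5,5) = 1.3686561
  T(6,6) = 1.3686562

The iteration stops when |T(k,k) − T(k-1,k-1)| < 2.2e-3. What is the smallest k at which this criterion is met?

k = 4

|T(1,1) − T(0,0)| = 0.6843309 ≥ 2.2e-3
|T(2,2) − T(1,1)| = 0.0453405 ≥ 2.2e-3
|T(3,3) − T(2,2)| = 0.0042051 ≥ 2.2e-3
|T(4,4) − T(3,3)| = 0.0002658 < 2.2e-3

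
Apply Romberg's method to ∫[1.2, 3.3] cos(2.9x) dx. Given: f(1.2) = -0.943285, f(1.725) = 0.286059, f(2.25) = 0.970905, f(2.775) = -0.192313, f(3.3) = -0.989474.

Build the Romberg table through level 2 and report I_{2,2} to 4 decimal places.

0.0262

I_{0,0} (trapezoid, 1 panel, h=2.1000): -2.029397
I_{1,0} (trapezoid, 2 panels, h=1.0500): 0.004752
I_{2,0} (trapezoid, 4 panels, h=0.5250): 0.051593
I_{1,1} = 0.004752 + (0.004752 − (-2.029397))/3 = 0.682802
I_{2,1} = 0.051593 + (0.051593 − 0.004752)/3 = 0.067207
I_{2,2} = 0.067207 + (0.067207 − 0.682802)/15 = 0.026167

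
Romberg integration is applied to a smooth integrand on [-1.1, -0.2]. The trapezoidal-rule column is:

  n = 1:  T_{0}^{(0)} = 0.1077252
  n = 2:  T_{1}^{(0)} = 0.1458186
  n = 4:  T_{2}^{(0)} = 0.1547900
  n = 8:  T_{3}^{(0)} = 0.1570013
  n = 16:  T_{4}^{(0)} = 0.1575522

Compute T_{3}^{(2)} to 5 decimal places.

0.15774

T_{2}^{(1)} = (4·0.1547900 − 0.1458186) / 3 = 0.1577805
T_{3}^{(1)} = 0.1570013 + (0.1570013 − 0.1547900)/3 = 0.1577384
T_{3}^{(2)} = 0.1577384 + (0.1577384 − 0.1577805)/15 = 0.1577356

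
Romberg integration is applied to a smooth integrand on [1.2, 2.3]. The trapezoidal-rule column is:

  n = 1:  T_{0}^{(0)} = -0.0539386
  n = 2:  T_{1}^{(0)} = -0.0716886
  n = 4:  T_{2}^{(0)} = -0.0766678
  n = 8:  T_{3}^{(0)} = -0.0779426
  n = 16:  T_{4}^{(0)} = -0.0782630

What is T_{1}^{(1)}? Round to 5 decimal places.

-0.07761

T_{1}^{(1)} = -0.0716886 + (-0.0716886 − (-0.0539386))/3 = -0.0776053
(Column j=1 coincides with Simpson's rule on the same nodes.)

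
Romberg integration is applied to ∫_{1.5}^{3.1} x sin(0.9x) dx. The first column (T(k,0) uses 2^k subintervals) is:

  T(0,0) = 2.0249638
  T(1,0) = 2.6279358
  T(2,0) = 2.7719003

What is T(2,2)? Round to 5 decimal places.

Richardson extrapolation on the trapezoidal column (denominator 4−1=3):
T(1,1) = (4·2.6279358 − 2.0249638) / 3 = 2.8289265
T(2,1) = 2.7719003 + (2.7719003 − 2.6279358)/3 = 2.8198885
T(2,2) = (16·2.8198885 − 2.8289265) / 15 = 2.8192860

2.81929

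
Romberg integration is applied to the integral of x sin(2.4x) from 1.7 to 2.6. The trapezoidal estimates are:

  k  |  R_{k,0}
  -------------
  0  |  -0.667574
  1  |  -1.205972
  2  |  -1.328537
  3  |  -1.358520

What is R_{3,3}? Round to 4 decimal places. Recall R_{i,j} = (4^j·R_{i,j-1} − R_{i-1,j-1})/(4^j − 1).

-1.3685

Richardson extrapolation on the trapezoidal column (denominator 4−1=3):
R_{1,1} = (4·(-1.205972) − (-0.667574)) / 3 = -1.385438
R_{2,1} = (4·(-1.328537) − (-1.205972)) / 3 = -1.369392
R_{3,1} = (4·(-1.358520) − (-1.328537)) / 3 = -1.368514
R_{2,2} = -1.369392 + (-1.369392 − (-1.385438))/15 = -1.368322
R_{3,2} = -1.368514 + (-1.368514 − (-1.369392))/15 = -1.368455
R_{3,3} = (64·(-1.368455) − (-1.368322)) / 63 = -1.368457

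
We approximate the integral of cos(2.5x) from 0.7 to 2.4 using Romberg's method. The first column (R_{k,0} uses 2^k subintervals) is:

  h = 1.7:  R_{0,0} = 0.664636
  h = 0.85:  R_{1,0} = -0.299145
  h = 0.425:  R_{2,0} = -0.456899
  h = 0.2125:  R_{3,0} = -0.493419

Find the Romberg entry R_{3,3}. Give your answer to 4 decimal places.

R_{1,1} = -0.299145 + (-0.299145 − 0.664636)/3 = -0.620405
R_{2,1} = -0.456899 + (-0.456899 − (-0.299145))/3 = -0.509484
R_{3,1} = (4·(-0.493419) − (-0.456899)) / 3 = -0.505592
R_{2,2} = (16·(-0.509484) − (-0.620405)) / 15 = -0.502089
R_{3,2} = -0.505592 + (-0.505592 − (-0.509484))/15 = -0.505333
R_{3,3} = (64·(-0.505333) − (-0.502089)) / 63 = -0.505384

-0.5054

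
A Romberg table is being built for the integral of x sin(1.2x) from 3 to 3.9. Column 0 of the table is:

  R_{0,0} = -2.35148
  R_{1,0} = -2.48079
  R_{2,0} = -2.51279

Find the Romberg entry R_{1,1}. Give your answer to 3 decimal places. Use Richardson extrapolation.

R_{1,1} = (4·(-2.48079) − (-2.35148)) / 3 = -2.52389
(Column j=1 coincides with Simpson's rule on the same nodes.)

-2.524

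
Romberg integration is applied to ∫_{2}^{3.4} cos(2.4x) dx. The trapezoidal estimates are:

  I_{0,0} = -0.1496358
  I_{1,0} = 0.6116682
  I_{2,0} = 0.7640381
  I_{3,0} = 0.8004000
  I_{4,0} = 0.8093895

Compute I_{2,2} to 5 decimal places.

0.81145

I_{1,1} = (4·0.6116682 − (-0.1496358)) / 3 = 0.8654362
I_{2,1} = (4·0.7640381 − 0.6116682) / 3 = 0.8148281
I_{2,2} = 0.8148281 + (0.8148281 − 0.8654362)/15 = 0.8114542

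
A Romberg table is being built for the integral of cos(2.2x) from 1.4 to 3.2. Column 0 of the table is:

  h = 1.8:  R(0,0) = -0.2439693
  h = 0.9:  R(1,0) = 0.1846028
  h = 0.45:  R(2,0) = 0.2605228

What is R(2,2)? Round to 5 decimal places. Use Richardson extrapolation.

Richardson extrapolation on the trapezoidal column (denominator 4−1=3):
R(1,1) = 0.1846028 + (0.1846028 − (-0.2439693))/3 = 0.3274602
R(2,1) = (4·0.2605228 − 0.1846028) / 3 = 0.2858295
R(2,2) = 0.2858295 + (0.2858295 − 0.3274602)/15 = 0.2830541

0.28305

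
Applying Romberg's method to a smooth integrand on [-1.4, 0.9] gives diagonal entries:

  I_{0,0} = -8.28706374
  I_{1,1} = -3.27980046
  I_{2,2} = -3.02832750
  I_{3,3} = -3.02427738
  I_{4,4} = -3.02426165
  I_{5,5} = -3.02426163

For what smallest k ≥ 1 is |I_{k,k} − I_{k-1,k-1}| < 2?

|I_{1,1} − I_{0,0}| = 5.00726328 ≥ 2
|I_{2,2} − I_{1,1}| = 0.25147296 < 2

k = 2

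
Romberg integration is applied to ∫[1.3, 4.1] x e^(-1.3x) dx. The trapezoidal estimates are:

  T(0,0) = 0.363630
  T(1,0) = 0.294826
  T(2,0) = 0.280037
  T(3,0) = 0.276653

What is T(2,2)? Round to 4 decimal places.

0.2753

T(1,1) = (4·0.294826 − 0.363630) / 3 = 0.271891
T(2,1) = (4·0.280037 − 0.294826) / 3 = 0.275107
T(2,2) = 0.275107 + (0.275107 − 0.271891)/15 = 0.275321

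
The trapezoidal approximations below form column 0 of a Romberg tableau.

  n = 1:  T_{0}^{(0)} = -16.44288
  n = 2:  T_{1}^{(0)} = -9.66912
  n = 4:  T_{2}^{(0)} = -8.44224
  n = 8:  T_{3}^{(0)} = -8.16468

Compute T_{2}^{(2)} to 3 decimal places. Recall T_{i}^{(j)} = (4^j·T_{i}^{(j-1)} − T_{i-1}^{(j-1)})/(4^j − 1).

-8.075

T_{1}^{(1)} = -9.66912 + (-9.66912 − (-16.44288))/3 = -7.41120
T_{2}^{(1)} = -8.44224 + (-8.44224 − (-9.66912))/3 = -8.03328
T_{2}^{(2)} = -8.03328 + (-8.03328 − (-7.41120))/15 = -8.07475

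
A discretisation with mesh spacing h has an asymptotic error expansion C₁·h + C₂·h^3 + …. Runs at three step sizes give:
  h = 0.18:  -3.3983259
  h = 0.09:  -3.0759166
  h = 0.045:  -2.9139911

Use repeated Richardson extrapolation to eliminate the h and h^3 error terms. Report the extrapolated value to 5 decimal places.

-2.75186

First eliminate the h term (factor 2^1 = 2):
  B₁ = (2·(-3.0759166) − (-3.3983259))/1 = -2.7535073
  B₂ = (2·(-2.9139911) − (-3.0759166))/1 = -2.7520656
Then eliminate the h^3 term (factor 2^3 = 8):
  (8·(-2.7520656) − (-2.7535073))/7 = -2.7518596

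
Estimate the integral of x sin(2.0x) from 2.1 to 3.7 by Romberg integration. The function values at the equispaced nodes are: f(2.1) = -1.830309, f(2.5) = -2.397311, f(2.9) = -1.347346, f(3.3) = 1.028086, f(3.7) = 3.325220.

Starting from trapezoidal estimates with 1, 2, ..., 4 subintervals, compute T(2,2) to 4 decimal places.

-0.8803

T(0,0) (trapezoid, 1 panel, h=1.6000): 1.195929
T(1,0) (trapezoid, 2 panels, h=0.8000): -0.479912
T(2,0) (trapezoid, 4 panels, h=0.4000): -0.787646
T(1,1) = -0.479912 + (-0.479912 − 1.195929)/3 = -1.038526
T(2,1) = -0.787646 + (-0.787646 − (-0.479912))/3 = -0.890224
T(2,2) = -0.890224 + (-0.890224 − (-1.038526))/15 = -0.880337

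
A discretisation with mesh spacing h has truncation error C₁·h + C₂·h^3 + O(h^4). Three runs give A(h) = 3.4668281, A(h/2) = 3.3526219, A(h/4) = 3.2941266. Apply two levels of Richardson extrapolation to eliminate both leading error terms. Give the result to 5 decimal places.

First eliminate the h term (factor 2^1 = 2):
  B₁ = (2·3.3526219 − 3.4668281)/1 = 3.2384157
  B₂ = (2·3.2941266 − 3.3526219)/1 = 3.2356313
Then eliminate the h^3 term (factor 2^3 = 8):
  (8·3.2356313 − 3.2384157)/7 = 3.2352335

3.23523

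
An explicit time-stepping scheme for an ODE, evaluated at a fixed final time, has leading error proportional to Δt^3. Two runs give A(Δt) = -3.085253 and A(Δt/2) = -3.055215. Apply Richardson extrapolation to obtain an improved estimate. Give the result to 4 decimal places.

-3.0509

The leading error scales as Δt^3; refining by a factor of 2 reduces it by 2^3 = 8.
Extrapolated value = (8·A(Δt/2) − A(Δt)) / (8 − 1)
= (8·(-3.055215) − (-3.085253)) / 7
= -21.356467 / 7 = -3.050924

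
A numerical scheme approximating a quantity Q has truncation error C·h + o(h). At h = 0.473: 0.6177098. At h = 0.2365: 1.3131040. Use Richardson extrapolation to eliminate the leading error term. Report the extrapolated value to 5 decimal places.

2.00850

The leading error scales as h; refining by a factor of 2 reduces it by 2^1 = 2.
Extrapolated value = (2·A(h/2) − A(h)) / (2 − 1)
= (2·1.3131040 − 0.6177098) / 1
= 2.0084982 / 1 = 2.0084982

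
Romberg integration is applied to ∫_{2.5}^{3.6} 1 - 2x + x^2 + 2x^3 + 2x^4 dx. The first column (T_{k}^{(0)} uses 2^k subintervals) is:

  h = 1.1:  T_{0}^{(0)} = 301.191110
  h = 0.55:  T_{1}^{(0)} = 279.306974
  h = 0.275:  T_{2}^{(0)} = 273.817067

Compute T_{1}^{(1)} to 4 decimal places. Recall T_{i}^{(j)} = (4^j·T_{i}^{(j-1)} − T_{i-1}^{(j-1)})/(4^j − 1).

Richardson extrapolation on the trapezoidal column (denominator 4−1=3):
T_{1}^{(1)} = 279.306974 + (279.306974 − 301.191110)/3 = 272.012262
(Column j=1 coincides with Simpson's rule on the same nodes.)

272.0123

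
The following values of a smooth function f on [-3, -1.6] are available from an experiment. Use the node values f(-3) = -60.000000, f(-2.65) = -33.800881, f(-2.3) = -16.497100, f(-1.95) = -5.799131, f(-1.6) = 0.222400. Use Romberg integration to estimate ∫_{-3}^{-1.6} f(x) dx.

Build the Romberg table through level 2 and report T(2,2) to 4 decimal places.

T(0,0) (trapezoid, 1 panel, h=1.4000): -41.844320
T(1,0) (trapezoid, 2 panels, h=0.7000): -32.470130
T(2,0) (trapezoid, 4 panels, h=0.3500): -30.095069
T(1,1) = -32.470130 + (-32.470130 − (-41.844320))/3 = -29.345400
T(2,1) = -30.095069 + (-30.095069 − (-32.470130))/3 = -29.303382
T(2,2) = -29.303382 + (-29.303382 − (-29.345400))/15 = -29.300581

-29.3006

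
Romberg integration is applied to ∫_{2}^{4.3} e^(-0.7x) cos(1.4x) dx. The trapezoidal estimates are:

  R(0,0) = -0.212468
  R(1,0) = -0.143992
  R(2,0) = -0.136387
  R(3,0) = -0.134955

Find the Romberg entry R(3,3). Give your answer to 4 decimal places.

-0.1345

R(1,1) = (4·(-0.143992) − (-0.212468)) / 3 = -0.121167
R(2,1) = (4·(-0.136387) − (-0.143992)) / 3 = -0.133852
R(3,1) = -0.134955 + (-0.134955 − (-0.136387))/3 = -0.134478
R(2,2) = (16·(-0.133852) − (-0.121167)) / 15 = -0.134698
R(3,2) = (16·(-0.134478) − (-0.133852)) / 15 = -0.134520
R(3,3) = (64·(-0.134520) − (-0.134698)) / 63 = -0.134517
(Column j=1 coincides with Simpson's rule on the same nodes.)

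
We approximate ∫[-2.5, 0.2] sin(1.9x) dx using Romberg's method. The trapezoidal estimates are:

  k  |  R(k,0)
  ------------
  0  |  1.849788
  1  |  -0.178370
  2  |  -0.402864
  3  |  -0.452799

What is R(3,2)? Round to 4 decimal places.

-0.4689

Richardson extrapolation on the trapezoidal column (denominator 4−1=3):
R(2,1) = (4·(-0.402864) − (-0.178370)) / 3 = -0.477695
R(3,1) = -0.452799 + (-0.452799 − (-0.402864))/3 = -0.469444
R(3,2) = (16·(-0.469444) − (-0.477695)) / 15 = -0.468894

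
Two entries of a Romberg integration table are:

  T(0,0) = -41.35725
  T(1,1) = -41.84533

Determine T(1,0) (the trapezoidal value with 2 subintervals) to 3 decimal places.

From T(1,1) = (4·T(1,0) − T(0,0))/3, solve for T(1,0):
4·T(1,0) = 3·(-41.84533) + (-41.35725) = -166.89324
T(1,0) = -41.72331

-41.723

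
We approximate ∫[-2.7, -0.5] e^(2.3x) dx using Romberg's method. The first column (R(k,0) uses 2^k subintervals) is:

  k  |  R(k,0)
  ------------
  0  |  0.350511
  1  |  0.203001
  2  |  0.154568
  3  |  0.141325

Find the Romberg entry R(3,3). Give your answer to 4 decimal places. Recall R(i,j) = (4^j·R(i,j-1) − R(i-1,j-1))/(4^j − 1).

Richardson extrapolation on the trapezoidal column (denominator 4−1=3):
R(1,1) = (4·0.203001 − 0.350511) / 3 = 0.153831
R(2,1) = 0.154568 + (0.154568 − 0.203001)/3 = 0.138424
R(3,1) = (4·0.141325 − 0.154568) / 3 = 0.136911
R(2,2) = 0.138424 + (0.138424 − 0.153831)/15 = 0.137397
R(3,2) = 0.136911 + (0.136911 − 0.138424)/15 = 0.136810
R(3,3) = (64·0.136810 − 0.137397) / 63 = 0.136801
(Column j=1 coincides with Simpson's rule on the same nodes.)

0.1368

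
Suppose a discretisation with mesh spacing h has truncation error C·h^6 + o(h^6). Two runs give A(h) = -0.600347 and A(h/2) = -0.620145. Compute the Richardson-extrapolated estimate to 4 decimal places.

-0.6205

The leading error scales as h^6; refining by a factor of 2 reduces it by 2^6 = 64.
Extrapolated value = (64·A(h/2) − A(h)) / (64 − 1)
= (64·(-0.620145) − (-0.600347)) / 63
= -39.088933 / 63 = -0.620459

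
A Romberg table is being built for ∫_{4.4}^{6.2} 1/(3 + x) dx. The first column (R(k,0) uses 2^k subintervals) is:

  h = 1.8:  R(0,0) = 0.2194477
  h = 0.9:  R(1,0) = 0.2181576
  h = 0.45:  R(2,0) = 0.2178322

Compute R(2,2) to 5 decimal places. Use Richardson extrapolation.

R(1,1) = (4·0.2181576 − 0.2194477) / 3 = 0.2177276
R(2,1) = 0.2178322 + (0.2178322 − 0.2181576)/3 = 0.2177237
R(2,2) = 0.2177237 + (0.2177237 − 0.2177276)/15 = 0.2177234
(Column j=1 coincides with Simpson's rule on the same nodes.)

0.21772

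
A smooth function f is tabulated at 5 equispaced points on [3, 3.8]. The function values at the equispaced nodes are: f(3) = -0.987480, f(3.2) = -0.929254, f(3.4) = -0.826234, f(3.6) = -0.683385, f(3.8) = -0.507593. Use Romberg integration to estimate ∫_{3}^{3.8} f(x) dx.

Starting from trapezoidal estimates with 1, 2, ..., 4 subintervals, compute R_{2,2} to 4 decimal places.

R_{0,0} (trapezoid, 1 panel, h=0.8000): -0.598029
R_{1,0} (trapezoid, 2 panels, h=0.4000): -0.629508
R_{2,0} (trapezoid, 4 panels, h=0.2000): -0.637282
R_{1,1} = -0.629508 + (-0.629508 − (-0.598029))/3 = -0.640001
R_{2,1} = -0.637282 + (-0.637282 − (-0.629508))/3 = -0.639873
R_{2,2} = -0.639873 + (-0.639873 − (-0.640001))/15 = -0.639864

-0.6399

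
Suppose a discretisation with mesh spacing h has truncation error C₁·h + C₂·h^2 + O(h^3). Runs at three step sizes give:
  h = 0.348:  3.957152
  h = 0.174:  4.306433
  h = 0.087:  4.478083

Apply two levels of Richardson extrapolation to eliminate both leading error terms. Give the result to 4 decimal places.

First eliminate the h term (factor 2^1 = 2):
  B₁ = (2·4.306433 − 3.957152)/1 = 4.655714
  B₂ = (2·4.478083 − 4.306433)/1 = 4.649733
Then eliminate the h^2 term (factor 2^2 = 4):
  (4·4.649733 − 4.655714)/3 = 4.647739

4.6477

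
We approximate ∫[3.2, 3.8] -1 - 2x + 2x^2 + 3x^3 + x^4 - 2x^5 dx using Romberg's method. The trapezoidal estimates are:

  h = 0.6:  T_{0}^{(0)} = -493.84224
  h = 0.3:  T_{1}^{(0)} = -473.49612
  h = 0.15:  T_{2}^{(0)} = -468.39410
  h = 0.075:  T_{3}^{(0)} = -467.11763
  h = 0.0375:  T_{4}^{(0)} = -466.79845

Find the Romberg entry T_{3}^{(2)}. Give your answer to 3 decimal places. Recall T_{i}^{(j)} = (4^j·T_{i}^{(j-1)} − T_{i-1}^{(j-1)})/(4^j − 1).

Richardson extrapolation on the trapezoidal column (denominator 4−1=3):
T_{2}^{(1)} = -468.39410 + (-468.39410 − (-473.49612))/3 = -466.69343
T_{3}^{(1)} = (4·(-467.11763) − (-468.39410)) / 3 = -466.69214
T_{3}^{(2)} = (16·(-466.69214) − (-466.69343)) / 15 = -466.69205

-466.692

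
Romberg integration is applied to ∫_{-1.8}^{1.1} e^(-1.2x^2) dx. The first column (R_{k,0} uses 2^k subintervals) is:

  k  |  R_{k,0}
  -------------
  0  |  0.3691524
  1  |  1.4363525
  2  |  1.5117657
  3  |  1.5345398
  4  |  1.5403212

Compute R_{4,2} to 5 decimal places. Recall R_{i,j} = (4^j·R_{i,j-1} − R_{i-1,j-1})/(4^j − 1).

R_{3,1} = (4·1.5345398 − 1.5117657) / 3 = 1.5421312
R_{4,1} = (4·1.5403212 − 1.5345398) / 3 = 1.5422483
R_{4,2} = 1.5422483 + (1.5422483 − 1.5421312)/15 = 1.5422561
(Column j=1 coincides with Simpson's rule on the same nodes.)

1.54226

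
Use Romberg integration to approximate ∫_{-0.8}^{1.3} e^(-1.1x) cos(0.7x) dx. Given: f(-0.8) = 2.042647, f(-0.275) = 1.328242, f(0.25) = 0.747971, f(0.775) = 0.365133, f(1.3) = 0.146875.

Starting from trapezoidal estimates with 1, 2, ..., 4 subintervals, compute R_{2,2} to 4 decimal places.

R_{0,0} (trapezoid, 1 panel, h=2.1000): 2.298998
R_{1,0} (trapezoid, 2 panels, h=1.0500): 1.934869
R_{2,0} (trapezoid, 4 panels, h=0.5250): 1.856456
R_{1,1} = 1.934869 + (1.934869 − 2.298998)/3 = 1.813493
R_{2,1} = 1.856456 + (1.856456 − 1.934869)/3 = 1.830318
R_{2,2} = 1.830318 + (1.830318 − 1.813493)/15 = 1.831440

1.8314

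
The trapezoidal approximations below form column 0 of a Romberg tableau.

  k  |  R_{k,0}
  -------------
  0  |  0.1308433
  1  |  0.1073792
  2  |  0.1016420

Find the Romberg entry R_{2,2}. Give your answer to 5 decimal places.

Richardson extrapolation on the trapezoidal column (denominator 4−1=3):
R_{1,1} = (4·0.1073792 − 0.1308433) / 3 = 0.0995578
R_{2,1} = (4·0.1016420 − 0.1073792) / 3 = 0.0997296
R_{2,2} = 0.0997296 + (0.0997296 − 0.0995578)/15 = 0.0997411

0.09974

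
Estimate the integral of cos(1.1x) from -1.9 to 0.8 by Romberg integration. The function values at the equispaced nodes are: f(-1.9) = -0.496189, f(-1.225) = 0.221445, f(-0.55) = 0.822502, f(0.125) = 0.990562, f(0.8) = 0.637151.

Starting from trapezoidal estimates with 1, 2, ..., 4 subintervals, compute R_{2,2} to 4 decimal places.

1.4892

R_{0,0} (trapezoid, 1 panel, h=2.7000): 0.190299
R_{1,0} (trapezoid, 2 panels, h=1.3500): 1.205527
R_{2,0} (trapezoid, 4 panels, h=0.6750): 1.420868
R_{1,1} = 1.205527 + (1.205527 − 0.190299)/3 = 1.543936
R_{2,1} = 1.420868 + (1.420868 − 1.205527)/3 = 1.492648
R_{2,2} = 1.492648 + (1.492648 − 1.543936)/15 = 1.489229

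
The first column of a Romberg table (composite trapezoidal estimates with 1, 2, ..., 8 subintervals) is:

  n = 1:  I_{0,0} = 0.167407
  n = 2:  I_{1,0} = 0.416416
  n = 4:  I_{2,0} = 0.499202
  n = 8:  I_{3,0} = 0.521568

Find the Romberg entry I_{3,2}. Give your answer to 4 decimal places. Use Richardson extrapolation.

Richardson extrapolation on the trapezoidal column (denominator 4−1=3):
I_{2,1} = 0.499202 + (0.499202 − 0.416416)/3 = 0.526797
I_{3,1} = (4·0.521568 − 0.499202) / 3 = 0.529023
I_{3,2} = (16·0.529023 − 0.526797) / 15 = 0.529171
(Column j=1 coincides with Simpson's rule on the same nodes.)

0.5292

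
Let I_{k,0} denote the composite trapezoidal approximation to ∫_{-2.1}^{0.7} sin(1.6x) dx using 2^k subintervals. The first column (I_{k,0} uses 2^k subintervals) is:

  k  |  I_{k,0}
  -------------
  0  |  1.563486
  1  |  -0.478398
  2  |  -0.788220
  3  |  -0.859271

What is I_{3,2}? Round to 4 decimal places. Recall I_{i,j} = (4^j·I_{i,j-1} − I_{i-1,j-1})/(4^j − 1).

-0.8824

I_{2,1} = -0.788220 + (-0.788220 − (-0.478398))/3 = -0.891494
I_{3,1} = (4·(-0.859271) − (-0.788220)) / 3 = -0.882955
I_{3,2} = -0.882955 + (-0.882955 − (-0.891494))/15 = -0.882386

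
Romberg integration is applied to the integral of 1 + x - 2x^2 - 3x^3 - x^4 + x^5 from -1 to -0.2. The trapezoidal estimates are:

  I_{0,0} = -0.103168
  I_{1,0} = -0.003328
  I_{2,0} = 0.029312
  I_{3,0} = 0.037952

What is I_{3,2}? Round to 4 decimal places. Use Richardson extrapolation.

0.0409

Richardson extrapolation on the trapezoidal column (denominator 4−1=3):
I_{2,1} = (4·0.029312 − (-0.003328)) / 3 = 0.040192
I_{3,1} = (4·0.037952 − 0.029312) / 3 = 0.040832
I_{3,2} = 0.040832 + (0.040832 − 0.040192)/15 = 0.040875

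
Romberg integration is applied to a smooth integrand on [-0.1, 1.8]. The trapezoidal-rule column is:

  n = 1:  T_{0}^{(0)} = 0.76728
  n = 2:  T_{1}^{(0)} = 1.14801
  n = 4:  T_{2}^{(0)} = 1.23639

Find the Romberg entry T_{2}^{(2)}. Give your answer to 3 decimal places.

1.265

Richardson extrapolation on the trapezoidal column (denominator 4−1=3):
T_{1}^{(1)} = (4·1.14801 − 0.76728) / 3 = 1.27492
T_{2}^{(1)} = (4·1.23639 − 1.14801) / 3 = 1.26585
T_{2}^{(2)} = (16·1.26585 − 1.27492) / 15 = 1.26525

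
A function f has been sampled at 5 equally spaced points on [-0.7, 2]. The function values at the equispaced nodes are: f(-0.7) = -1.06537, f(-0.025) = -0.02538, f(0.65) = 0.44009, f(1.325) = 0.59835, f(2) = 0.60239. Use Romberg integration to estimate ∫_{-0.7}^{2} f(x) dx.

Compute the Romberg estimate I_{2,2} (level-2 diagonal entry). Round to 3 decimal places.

I_{0,0} (trapezoid, 1 panel, h=2.7000): -0.62502
I_{1,0} (trapezoid, 2 panels, h=1.3500): 0.28161
I_{2,0} (trapezoid, 4 panels, h=0.6750): 0.52756
I_{1,1} = 0.28161 + (0.28161 − (-0.62502))/3 = 0.58382
I_{2,1} = 0.52756 + (0.52756 − 0.28161)/3 = 0.60954
I_{2,2} = 0.60954 + (0.60954 − 0.58382)/15 = 0.61125

0.611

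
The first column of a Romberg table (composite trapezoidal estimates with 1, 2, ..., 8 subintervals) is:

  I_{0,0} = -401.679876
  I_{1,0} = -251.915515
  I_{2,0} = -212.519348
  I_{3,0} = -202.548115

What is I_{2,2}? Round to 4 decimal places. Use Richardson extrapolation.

Richardson extrapolation on the trapezoidal column (denominator 4−1=3):
I_{1,1} = (4·(-251.915515) − (-401.679876)) / 3 = -201.994061
I_{2,1} = (4·(-212.519348) − (-251.915515)) / 3 = -199.387292
I_{2,2} = (16·(-199.387292) − (-201.994061)) / 15 = -199.213507
(Column j=1 coincides with Simpson's rule on the same nodes.)

-199.2135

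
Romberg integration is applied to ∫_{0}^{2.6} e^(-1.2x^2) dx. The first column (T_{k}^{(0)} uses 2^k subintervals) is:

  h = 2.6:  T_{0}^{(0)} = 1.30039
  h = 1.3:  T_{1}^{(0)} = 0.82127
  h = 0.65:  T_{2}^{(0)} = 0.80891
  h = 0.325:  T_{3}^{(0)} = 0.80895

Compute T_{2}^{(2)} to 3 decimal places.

0.814

Richardson extrapolation on the trapezoidal column (denominator 4−1=3):
T_{1}^{(1)} = 0.82127 + (0.82127 − 1.30039)/3 = 0.66156
T_{2}^{(1)} = 0.80891 + (0.80891 − 0.82127)/3 = 0.80479
T_{2}^{(2)} = 0.80479 + (0.80479 − 0.66156)/15 = 0.81434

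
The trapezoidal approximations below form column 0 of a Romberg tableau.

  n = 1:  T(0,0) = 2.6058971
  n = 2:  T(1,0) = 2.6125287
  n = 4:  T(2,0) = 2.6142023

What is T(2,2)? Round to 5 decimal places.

2.61476

Richardson extrapolation on the trapezoidal column (denominator 4−1=3):
T(1,1) = (4·2.6125287 − 2.6058971) / 3 = 2.6147392
T(2,1) = (4·2.6142023 − 2.6125287) / 3 = 2.6147602
T(2,2) = 2.6147602 + (2.6147602 − 2.6147392)/15 = 2.6147616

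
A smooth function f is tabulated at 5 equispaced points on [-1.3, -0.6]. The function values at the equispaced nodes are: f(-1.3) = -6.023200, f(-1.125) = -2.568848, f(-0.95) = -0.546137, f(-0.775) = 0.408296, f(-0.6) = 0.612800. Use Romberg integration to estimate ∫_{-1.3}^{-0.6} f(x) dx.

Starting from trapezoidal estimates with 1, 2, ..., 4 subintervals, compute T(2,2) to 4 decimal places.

-0.8833

T(0,0) (trapezoid, 1 panel, h=0.7000): -1.893640
T(1,0) (trapezoid, 2 panels, h=0.3500): -1.137968
T(2,0) (trapezoid, 4 panels, h=0.1750): -0.947081
T(1,1) = -1.137968 + (-1.137968 − (-1.893640))/3 = -0.886077
T(2,1) = -0.947081 + (-0.947081 − (-1.137968))/3 = -0.883452
T(2,2) = -0.883452 + (-0.883452 − (-0.886077))/15 = -0.883277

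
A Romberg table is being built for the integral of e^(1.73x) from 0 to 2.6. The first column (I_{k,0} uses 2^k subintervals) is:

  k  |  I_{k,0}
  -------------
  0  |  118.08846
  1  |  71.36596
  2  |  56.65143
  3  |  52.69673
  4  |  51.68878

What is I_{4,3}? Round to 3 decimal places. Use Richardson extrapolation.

51.351

I_{2,1} = 56.65143 + (56.65143 − 71.36596)/3 = 51.74659
I_{3,1} = (4·52.69673 − 56.65143) / 3 = 51.37850
I_{4,1} = 51.68878 + (51.68878 − 52.69673)/3 = 51.35280
I_{3,2} = 51.37850 + (51.37850 − 51.74659)/15 = 51.35396
I_{4,2} = 51.35280 + (51.35280 − 51.37850)/15 = 51.35109
I_{4,3} = (64·51.35109 − 51.35396) / 63 = 51.35104
(Column j=1 coincides with Simpson's rule on the same nodes.)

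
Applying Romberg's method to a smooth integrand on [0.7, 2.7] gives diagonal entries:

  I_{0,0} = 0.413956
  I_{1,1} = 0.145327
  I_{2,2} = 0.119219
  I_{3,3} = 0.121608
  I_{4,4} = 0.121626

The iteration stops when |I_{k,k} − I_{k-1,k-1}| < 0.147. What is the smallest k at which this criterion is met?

|I_{1,1} − I_{0,0}| = 0.268629 ≥ 0.147
|I_{2,2} − I_{1,1}| = 0.026108 < 0.147

k = 2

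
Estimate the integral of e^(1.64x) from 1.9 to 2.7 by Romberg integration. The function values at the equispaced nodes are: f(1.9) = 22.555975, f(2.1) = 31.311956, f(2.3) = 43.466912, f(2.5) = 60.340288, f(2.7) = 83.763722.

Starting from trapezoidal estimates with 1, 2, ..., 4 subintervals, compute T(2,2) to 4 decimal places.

37.3219

T(0,0) (trapezoid, 1 panel, h=0.8000): 42.527879
T(1,0) (trapezoid, 2 panels, h=0.4000): 38.650704
T(2,0) (trapezoid, 4 panels, h=0.2000): 37.655801
T(1,1) = 38.650704 + (38.650704 − 42.527879)/3 = 37.358312
T(2,1) = 37.655801 + (37.655801 − 38.650704)/3 = 37.324167
T(2,2) = 37.324167 + (37.324167 − 37.358312)/15 = 37.321891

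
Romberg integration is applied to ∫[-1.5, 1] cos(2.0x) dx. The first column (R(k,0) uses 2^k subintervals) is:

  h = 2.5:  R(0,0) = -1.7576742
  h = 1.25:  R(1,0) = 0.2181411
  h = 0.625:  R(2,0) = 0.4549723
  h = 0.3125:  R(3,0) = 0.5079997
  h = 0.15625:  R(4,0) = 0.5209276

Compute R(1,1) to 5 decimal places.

0.87675

R(1,1) = 0.2181411 + (0.2181411 − (-1.7576742))/3 = 0.8767462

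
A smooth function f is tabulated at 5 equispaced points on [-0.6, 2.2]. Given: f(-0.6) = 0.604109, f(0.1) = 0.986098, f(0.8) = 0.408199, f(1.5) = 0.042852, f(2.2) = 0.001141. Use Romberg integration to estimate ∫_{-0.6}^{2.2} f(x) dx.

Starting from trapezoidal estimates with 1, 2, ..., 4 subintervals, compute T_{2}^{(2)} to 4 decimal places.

T_{0}^{(0)} (trapezoid, 1 panel, h=2.8000): 0.847350
T_{1}^{(0)} (trapezoid, 2 panels, h=1.4000): 0.995154
T_{2}^{(0)} (trapezoid, 4 panels, h=0.7000): 1.217842
T_{1}^{(1)} = 0.995154 + (0.995154 − 0.847350)/3 = 1.044422
T_{2}^{(1)} = 1.217842 + (1.217842 − 0.995154)/3 = 1.292071
T_{2}^{(2)} = 1.292071 + (1.292071 − 1.044422)/15 = 1.308581

1.3086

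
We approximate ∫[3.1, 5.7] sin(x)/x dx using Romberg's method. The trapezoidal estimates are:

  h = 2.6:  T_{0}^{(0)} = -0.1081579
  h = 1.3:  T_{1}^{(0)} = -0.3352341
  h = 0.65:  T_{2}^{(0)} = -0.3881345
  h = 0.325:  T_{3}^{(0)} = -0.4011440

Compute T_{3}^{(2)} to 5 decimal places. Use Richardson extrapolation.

Richardson extrapolation on the trapezoidal column (denominator 4−1=3):
T_{2}^{(1)} = -0.3881345 + (-0.3881345 − (-0.3352341))/3 = -0.4057680
T_{3}^{(1)} = -0.4011440 + (-0.4011440 − (-0.3881345))/3 = -0.4054805
T_{3}^{(2)} = -0.4054805 + (-0.4054805 − (-0.4057680))/15 = -0.4054613
(Column j=1 coincides with Simpson's rule on the same nodes.)

-0.40546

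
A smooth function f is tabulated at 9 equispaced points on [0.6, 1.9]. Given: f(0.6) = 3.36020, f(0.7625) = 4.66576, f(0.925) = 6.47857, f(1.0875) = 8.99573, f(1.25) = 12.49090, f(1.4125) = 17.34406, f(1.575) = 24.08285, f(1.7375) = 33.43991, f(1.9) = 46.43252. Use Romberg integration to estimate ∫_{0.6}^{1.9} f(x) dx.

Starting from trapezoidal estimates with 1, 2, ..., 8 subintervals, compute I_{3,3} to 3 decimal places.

I_{0,0} (trapezoid, 1 panel, h=1.3000): 32.36527
I_{1,0} (trapezoid, 2 panels, h=0.6500): 24.30172
I_{2,0} (trapezoid, 4 panels, h=0.3250): 22.08332
I_{3,0} (trapezoid, 8 panels, h=0.1625): 21.51405
I_{1,1} = 24.30172 + (24.30172 − 32.36527)/3 = 21.61387
I_{2,1} = 22.08332 + (22.08332 − 24.30172)/3 = 21.34385
I_{3,1} = 21.51405 + (21.51405 − 22.08332)/3 = 21.32429
I_{2,2} = 21.34385 + (21.34385 − 21.61387)/15 = 21.32585
I_{3,2} = 21.32429 + (21.32429 − 21.34385)/15 = 21.32299
I_{3,3} = 21.32299 + (21.32299 − 21.32585)/63 = 21.32294

21.323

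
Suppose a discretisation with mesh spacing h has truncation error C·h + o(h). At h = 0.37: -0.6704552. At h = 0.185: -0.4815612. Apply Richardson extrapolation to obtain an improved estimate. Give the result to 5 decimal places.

-0.29267

The leading error scales as h; refining by a factor of 2 reduces it by 2^1 = 2.
Extrapolated value = (2·A(h/2) − A(h)) / (2 − 1)
= (2·(-0.4815612) − (-0.6704552)) / 1
= -0.2926672 / 1 = -0.2926672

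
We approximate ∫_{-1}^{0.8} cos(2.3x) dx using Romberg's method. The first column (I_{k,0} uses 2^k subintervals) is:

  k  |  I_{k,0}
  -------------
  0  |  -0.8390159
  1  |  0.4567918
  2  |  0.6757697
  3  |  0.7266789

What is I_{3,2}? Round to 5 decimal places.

Richardson extrapolation on the trapezoidal column (denominator 4−1=3):
I_{2,1} = 0.6757697 + (0.6757697 − 0.4567918)/3 = 0.7487623
I_{3,1} = 0.7266789 + (0.7266789 − 0.6757697)/3 = 0.7436486
I_{3,2} = (16·0.7436486 − 0.7487623) / 15 = 0.7433077

0.74331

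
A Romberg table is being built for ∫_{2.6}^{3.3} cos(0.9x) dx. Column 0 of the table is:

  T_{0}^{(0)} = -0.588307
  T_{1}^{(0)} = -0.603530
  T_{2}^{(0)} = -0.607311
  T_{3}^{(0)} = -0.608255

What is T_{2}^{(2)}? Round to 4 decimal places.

-0.6086

Richardson extrapolation on the trapezoidal column (denominator 4−1=3):
T_{1}^{(1)} = (4·(-0.603530) − (-0.588307)) / 3 = -0.608604
T_{2}^{(1)} = (4·(-0.607311) − (-0.603530)) / 3 = -0.608571
T_{2}^{(2)} = -0.608571 + (-0.608571 − (-0.608604))/15 = -0.608569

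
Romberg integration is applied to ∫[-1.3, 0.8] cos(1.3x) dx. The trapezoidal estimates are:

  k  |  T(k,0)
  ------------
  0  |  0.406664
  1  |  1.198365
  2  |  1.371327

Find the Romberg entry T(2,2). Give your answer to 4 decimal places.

Richardson extrapolation on the trapezoidal column (denominator 4−1=3):
T(1,1) = 1.198365 + (1.198365 − 0.406664)/3 = 1.462265
T(2,1) = (4·1.371327 − 1.198365) / 3 = 1.428981
T(2,2) = (16·1.428981 − 1.462265) / 15 = 1.426762

1.4268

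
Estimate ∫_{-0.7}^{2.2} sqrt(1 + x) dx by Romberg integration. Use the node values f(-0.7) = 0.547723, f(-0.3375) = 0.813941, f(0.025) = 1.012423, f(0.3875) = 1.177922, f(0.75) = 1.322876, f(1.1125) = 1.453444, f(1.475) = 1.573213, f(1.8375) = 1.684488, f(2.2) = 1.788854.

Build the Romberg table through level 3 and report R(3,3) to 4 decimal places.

3.7065

R(0,0) (trapezoid, 1 panel, h=2.9000): 3.388037
R(1,0) (trapezoid, 2 panels, h=1.4500): 3.612189
R(2,0) (trapezoid, 4 panels, h=0.7250): 3.680680
R(3,0) (trapezoid, 8 panels, h=0.3625): 3.699891
R(1,1) = 3.612189 + (3.612189 − 3.388037)/3 = 3.686906
R(2,1) = 3.680680 + (3.680680 − 3.612189)/3 = 3.703510
R(3,1) = 3.699891 + (3.699891 − 3.680680)/3 = 3.706295
R(2,2) = 3.703510 + (3.703510 − 3.686906)/15 = 3.704617
R(3,2) = 3.706295 + (3.706295 − 3.703510)/15 = 3.706481
R(3,3) = 3.706481 + (3.706481 − 3.704617)/63 = 3.706511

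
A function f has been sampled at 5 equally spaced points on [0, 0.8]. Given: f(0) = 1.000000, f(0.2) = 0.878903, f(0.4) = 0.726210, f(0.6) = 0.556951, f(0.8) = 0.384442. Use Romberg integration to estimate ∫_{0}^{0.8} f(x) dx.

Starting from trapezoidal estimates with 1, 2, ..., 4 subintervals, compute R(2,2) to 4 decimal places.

0.5720

R(0,0) (trapezoid, 1 panel, h=0.8000): 0.553777
R(1,0) (trapezoid, 2 panels, h=0.4000): 0.567372
R(2,0) (trapezoid, 4 panels, h=0.2000): 0.570857
R(1,1) = 0.567372 + (0.567372 − 0.553777)/3 = 0.571904
R(2,1) = 0.570857 + (0.570857 − 0.567372)/3 = 0.572019
R(2,2) = 0.572019 + (0.572019 − 0.571904)/15 = 0.572027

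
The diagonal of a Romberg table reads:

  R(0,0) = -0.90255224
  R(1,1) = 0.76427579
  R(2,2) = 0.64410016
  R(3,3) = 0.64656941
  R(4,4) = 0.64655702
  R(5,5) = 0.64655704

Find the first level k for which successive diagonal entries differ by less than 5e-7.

|R(1,1) − R(0,0)| = 1.66682803 ≥ 5e-7
|R(2,2) − R(1,1)| = 0.12017563 ≥ 5e-7
|R(3,3) − R(2,2)| = 0.00246925 ≥ 5e-7
|R(4,4) − R(3,3)| = 0.00001239 ≥ 5e-7
|R(5,5) − R(4,4)| = 0.00000002 < 5e-7

k = 5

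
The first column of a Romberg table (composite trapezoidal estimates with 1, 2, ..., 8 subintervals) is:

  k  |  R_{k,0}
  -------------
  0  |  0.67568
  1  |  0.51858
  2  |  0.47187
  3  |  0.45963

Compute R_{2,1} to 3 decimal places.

0.456

Richardson extrapolation on the trapezoidal column (denominator 4−1=3):
R_{2,1} = (4·0.47187 − 0.51858) / 3 = 0.45630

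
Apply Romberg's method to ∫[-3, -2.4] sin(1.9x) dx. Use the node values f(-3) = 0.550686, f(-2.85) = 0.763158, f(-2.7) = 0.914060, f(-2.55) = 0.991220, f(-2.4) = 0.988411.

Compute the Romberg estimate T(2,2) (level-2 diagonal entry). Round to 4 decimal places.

0.5192

T(0,0) (trapezoid, 1 panel, h=0.6000): 0.461729
T(1,0) (trapezoid, 2 panels, h=0.3000): 0.505083
T(2,0) (trapezoid, 4 panels, h=0.1500): 0.515698
T(1,1) = 0.505083 + (0.505083 − 0.461729)/3 = 0.519534
T(2,1) = 0.515698 + (0.515698 − 0.505083)/3 = 0.519236
T(2,2) = 0.519236 + (0.519236 − 0.519534)/15 = 0.519216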